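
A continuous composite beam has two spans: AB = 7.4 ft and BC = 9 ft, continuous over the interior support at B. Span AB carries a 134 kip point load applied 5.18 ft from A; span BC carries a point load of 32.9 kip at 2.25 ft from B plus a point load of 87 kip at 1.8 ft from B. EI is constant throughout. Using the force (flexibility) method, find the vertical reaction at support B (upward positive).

Take M_B as the redundant. Released structure: two simple spans AB and BC with a hinge at B.
Rotations at B on the released spans (each span's end-slope, ×1/EI):
  span AB: point load 134 at a = 5.18: Pab(L + a)/(6LEI) = 436.6/EI
  span BC: point load 32.9 at a = 2.25: Pab(L + b)/(6LEI) = 145.7/EI
  span BC: point load 87 at a = 1.8: Pab(L + b)/(6LEI) = 338.3/EI
  relative rotation θ_0 = (436.6 + 484)/EI = 920.6/EI
A unit hogging moment at B produces rotation L₁/(3EI) + L₂/(3EI) = 5.467/EI.
Slope continuity at B: θ_0 = M_B·5.467/EI, so M_B = 920.6/5.467 = 168.4 kip·ft (hogging).
Span AB, ΣM about A with M_B applied at B: R_B^{AB}·7.4 = 694.1 + 168.4, so R_B^{AB} = 116.6 kip and R_A = 134 − 116.6 = 17.44 kip.
Span BC, ΣM about C: R_B^{BC}·9 = 848.5 + 168.4, so R_B^{BC} = 113 kip and R_C = 119.9 − 113 = 6.914 kip.
R_B = 116.6 + 113 = 229.5 kip.

R_B = 229.5 kip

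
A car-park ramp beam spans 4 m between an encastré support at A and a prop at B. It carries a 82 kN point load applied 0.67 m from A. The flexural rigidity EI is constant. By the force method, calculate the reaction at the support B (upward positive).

R_B = 3.258 kN

Choose R_B as the redundant. The primary structure is the cantilever fixed at A.
Primary-structure tip deflection at B by superposition:
  point load 82 at a = 0.67: Pa²(3L − a)/(6EI) = 69.51/EI
Flexibility coefficient — unit upward force at B: δ_{BB} = L³/(3EI) = 21.33/EI.
Compatibility at B: δ_0 − R_B·δ_{BB} = 0, so R_B = 69.51/21.33 = 3.258 kN.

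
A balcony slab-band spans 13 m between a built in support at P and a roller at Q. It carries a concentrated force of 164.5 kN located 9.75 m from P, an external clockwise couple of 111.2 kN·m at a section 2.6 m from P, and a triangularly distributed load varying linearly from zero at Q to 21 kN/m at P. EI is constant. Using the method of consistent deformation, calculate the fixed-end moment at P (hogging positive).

M_P = 538.4 kN·m

Take the reaction at Q as the redundant and release it; the primary structure is a cantilever fixed at P.
Free-end deflection of the primary structure under the applied loading (downward +):
  point load 164.5 at a = 9.75: Pa²(3L − a)/(6EI) = 76234/EI
  clockwise couple 111.2 at a = 2.6: M₀a(2L − a)/(2EI) = 3383/EI
  triangular load, peak 21 at the fixed end: w₀L⁴/(30EI) = 19993/EI
  δ_0 = 99610/EI
Tip deflection under a unit load at Q: L³/(3EI) = 732.3/EI.
Compatibility at Q: δ_0 − R_Q·δ_{QQ} = 0, so R_Q = 99610/732.3 = 136 kN.
Moment equilibrium about P: M_P = Σ(load moments about P) − R_Q·L = 2307 − 136×13 = 538.4 kN·m.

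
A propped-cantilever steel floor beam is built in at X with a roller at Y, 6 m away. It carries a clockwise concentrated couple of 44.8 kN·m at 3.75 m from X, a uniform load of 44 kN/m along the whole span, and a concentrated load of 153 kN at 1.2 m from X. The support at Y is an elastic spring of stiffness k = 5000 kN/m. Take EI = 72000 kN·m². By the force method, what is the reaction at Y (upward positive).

Remove the prop at Y; the released (primary) structure is a cantilever built in at X.
Free-end deflection of the primary structure under the applied loading (downward +):
  clockwise couple 44.8 at a = 3.75: M₀a(2L − a)/(2EI) = 693/EI
  UDL 44: wL⁴/(8EI) = 7128/EI
  point load 153 at a = 1.2: Pa²(3L − a)/(6EI) = 616.9/EI
  δ_0 = 8438/EI
Flexibility coefficient — unit upward force at Y: δ_{YY} = L³/(3EI) = 72/EI.
With EI = 72000 kN·m²: δ_0 = 0.11719 m and δ_{YY} = 0.001 m/kN.
Compatibility — the spring shortens by R_Y/k under the reaction it provides: δ_0 − R_Y·δ_{YY} = R_Y/k. With 1/k = 0.0002 m/kN, R_Y = δ_0 / (δ_{YY} + 1/k) = 0.11719 / (0.001 + 0.0002) = 97.66 kN.

R_Y = 97.66 kN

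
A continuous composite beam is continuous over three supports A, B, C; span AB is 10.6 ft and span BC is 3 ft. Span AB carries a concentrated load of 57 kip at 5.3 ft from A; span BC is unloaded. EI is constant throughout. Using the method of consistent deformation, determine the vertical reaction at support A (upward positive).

R_A = 20.17 kip

Insert a hinge at B; M_B is the redundant, and each span becomes simply supported.
End slopes at the hinge B, treating each span as simply supported:
  span AB: point load 57 at a = 5.3: Pab(L + a)/(6LEI) = 400.3/EI
  relative rotation θ_0 = (400.3 + 0)/EI = 400.3/EI
A unit hogging moment at B produces rotation L₁/(3EI) + L₂/(3EI) = 4.533/EI.
Compatibility: M_B·(L₁+L₂)/(3EI) = θ_0, giving M_B = 88.3 kip·ft (hogging).
Span AB, ΣM about A with M_B applied at B: R_B^{AB}·10.6 = 302.1 + 88.3, so R_B^{AB} = 36.83 kip and R_A = 57 − 36.83 = 20.17 kip.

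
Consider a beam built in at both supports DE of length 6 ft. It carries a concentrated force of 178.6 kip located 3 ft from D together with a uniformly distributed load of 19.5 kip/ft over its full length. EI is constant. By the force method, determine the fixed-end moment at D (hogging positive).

Take the two fixed-end moments M_D, M_E as redundants; the released structure is the simple span DE.
Simple-span end rotations at D and E under the given loads:
  at D: point load 178.6 at a = 3: Pab(L + b)/(6LEI) = 401.9/EI
  at E: point load 178.6 at a = 3: Pab(L + a)/(6LEI) = 401.9/EI
  at D: UDL 19.5: wL³/(24EI) = 175.5/EI
  at E: UDL 19.5: wL³/(24EI) = 175.5/EI
  θ_D0 = 577.4/EI,  θ_E0 = 577.4/EI
Flexibility coefficients: a unit moment at one end gives L/(3EI) there and L/(6EI) at the far end, so f₁₁ = f₂₂ = 2/EI and f₁₂ = f₂₁ = 1/EI.
Compatibility — zero rotation at each built-in end:
  2 M_D + 1 M_E = 577.4
  1 M_D + 2 M_E = 577.4
Solving the pair gives M_D = 192.4 kip·ft and M_E = 192.4 kip·ft (hogging).

M_D = 192.4 kip·ft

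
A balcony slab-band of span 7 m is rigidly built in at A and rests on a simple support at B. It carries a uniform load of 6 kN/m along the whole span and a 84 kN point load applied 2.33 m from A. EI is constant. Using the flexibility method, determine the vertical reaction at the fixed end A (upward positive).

R_A = 97.84 kN

Choose R_B as the redundant. The primary structure is the cantilever fixed at A.
Deflection at B on the released cantilever, summing each load's contribution:
  UDL 6: wL⁴/(8EI) = 1801/EI
  point load 84 at a = 2.33: Pa²(3L − a)/(6EI) = 1419/EI
  δ_0 = 3220/EI
Tip deflection under a unit load at B: L³/(3EI) = 114.3/EI.
The prop prevents deflection at B: R_B = δ_0/δ_{BB} = 3220/114.3 = 28.16 kN.
Vertical equilibrium: R_A = ΣP − R_B = 126 − 28.16 = 97.84 kN.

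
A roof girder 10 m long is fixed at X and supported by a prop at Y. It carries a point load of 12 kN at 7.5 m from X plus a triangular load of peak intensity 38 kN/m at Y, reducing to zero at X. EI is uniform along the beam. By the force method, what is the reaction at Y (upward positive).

Remove the prop at Y; the released (primary) structure is a cantilever built in at X.
Primary-structure tip deflection at Y by superposition:
  point load 12 at a = 7.5: Pa²(3L − a)/(6EI) = 2531/EI
  triangular load, peak 38 at the free end: 11w₀L⁴/(120EI) = 34833/EI
  δ_0 = 37365/EI
Tip deflection under a unit load at Y: L³/(3EI) = 333.3/EI.
Compatibility at Y: δ_0 − R_Y·δ_{YY} = 0, so R_Y = 37365/333.3 = 112.1 kN.

R_Y = 112.1 kN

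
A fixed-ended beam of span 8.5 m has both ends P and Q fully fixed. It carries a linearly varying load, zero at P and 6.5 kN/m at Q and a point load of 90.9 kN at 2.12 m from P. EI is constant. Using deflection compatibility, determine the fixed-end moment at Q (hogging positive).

M_Q = 59.56 kN·m

Release both end moments; the primary structure is a simply-supported span PQ with redundants M_P and M_Q.
End rotations of the released simple span under the applied load (×1/EI):
  at P: triangular load, peak 6.5: 7w₀L³/(360EI) = 77.62/EI
  at Q: triangular load, peak 6.5: w₀L³/(45EI) = 88.71/EI
  at P: point load 90.9 at a = 2.12: Pab(L + b)/(6LEI) = 358.7/EI
  at Q: point load 90.9 at a = 2.12: Pab(L + a)/(6LEI) = 256/EI
  θ_P0 = 436.3/EI,  θ_Q0 = 344.7/EI
Flexibility coefficients: a unit moment at one end gives L/(3EI) there and L/(6EI) at the far end, so f₁₁ = f₂₂ = 2.833/EI and f₁₂ = f₂₁ = 1.417/EI.
Compatibility — zero rotation at each built-in end:
  2.833 M_P + 1.417 M_Q = 436.3
  1.417 M_P + 2.833 M_Q = 344.7
Solving the pair gives M_P = 124.2 kN·m and M_Q = 59.56 kN·m (hogging).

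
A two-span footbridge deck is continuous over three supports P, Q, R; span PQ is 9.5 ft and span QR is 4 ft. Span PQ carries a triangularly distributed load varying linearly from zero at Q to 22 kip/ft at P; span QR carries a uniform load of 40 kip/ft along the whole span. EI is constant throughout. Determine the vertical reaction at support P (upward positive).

Insert a hinge at Q; M_Q is the redundant, and each span becomes simply supported.
Rotations at Q on the released spans (each span's end-slope, ×1/EI):
  span PQ: triangular load, peak 22: 7w₀L³/(360EI) = 366.8/EI
  span QR: UDL 40: wL³/(24EI) = 106.7/EI
  relative rotation θ_0 = (366.8 + 106.7)/EI = 473.4/EI
A unit hogging moment at Q produces rotation L₁/(3EI) + L₂/(3EI) = 4.5/EI.
Slope continuity at Q: θ_0 = M_Q·4.5/EI, so M_Q = 473.4/4.5 = 105.2 kip·ft (hogging).
Span PQ, ΣM about P with M_Q applied at Q: R_Q^{PQ}·9.5 = 330.9 + 105.2, so R_Q^{PQ} = 45.91 kip and R_P = 104.5 − 45.91 = 58.59 kip.

R_P = 58.59 kip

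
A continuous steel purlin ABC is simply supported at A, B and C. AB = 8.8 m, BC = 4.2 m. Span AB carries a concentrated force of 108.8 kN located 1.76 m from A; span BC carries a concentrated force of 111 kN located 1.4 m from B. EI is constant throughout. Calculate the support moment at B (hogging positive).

M_B = 90.11 kN·m

Insert a hinge at B; M_B is the redundant, and each span becomes simply supported.
Discontinuity in slope at B on the released structure — sum the simple-span end rotations:
  span AB: point load 108.8 at a = 1.76: Pab(L + a)/(6LEI) = 269.6/EI
  span BC: point load 111 at a = 1.4: Pab(L + b)/(6LEI) = 120.9/EI
  relative rotation θ_0 = (269.6 + 120.9)/EI = 390.5/EI
A unit hogging moment at B produces rotation L₁/(3EI) + L₂/(3EI) = 4.333/EI.
Slope continuity at B: θ_0 = M_B·4.333/EI, so M_B = 390.5/4.333 = 90.11 kN·m (hogging).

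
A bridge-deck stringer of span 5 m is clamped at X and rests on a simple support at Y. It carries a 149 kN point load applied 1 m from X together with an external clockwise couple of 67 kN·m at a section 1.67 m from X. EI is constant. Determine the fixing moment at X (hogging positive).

M_X = 118.4 kN·m

Release the roller at Y. Primary structure: cantilever fixed at X.
Primary-structure tip deflection at Y by superposition:
  point load 149 at a = 1: Pa²(3L − a)/(6EI) = 347.7/EI
  clockwise couple 67 at a = 1.67: M₀a(2L − a)/(2EI) = 466/EI
  δ_0 = 813.7/EI
Flexibility coefficient — unit upward force at Y: δ_{YY} = L³/(3EI) = 41.67/EI.
The prop prevents deflection at Y: R_Y = δ_0/δ_{YY} = 813.7/41.67 = 19.53 kN.
Moment equilibrium about X: M_X = Σ(load moments about X) − R_Y·L = 216 − 19.53×5 = 118.4 kN·m.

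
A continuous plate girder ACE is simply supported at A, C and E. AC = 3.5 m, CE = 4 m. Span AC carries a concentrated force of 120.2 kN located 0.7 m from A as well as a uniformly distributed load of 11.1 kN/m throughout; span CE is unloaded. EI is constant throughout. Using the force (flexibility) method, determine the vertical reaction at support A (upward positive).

Take M_C as the redundant. Released structure: two simple spans AC and CE with a hinge at C.
Rotations at C on the released spans (each span's end-slope, ×1/EI):
  span AC: point load 120.2 at a = 0.7: Pab(L + a)/(6LEI) = 47.12/EI
  span AC: UDL 11.1: wL³/(24EI) = 19.83/EI
  relative rotation θ_0 = (66.95 + 0)/EI = 66.95/EI
A unit hogging moment at C produces rotation L₁/(3EI) + L₂/(3EI) = 2.5/EI.
Compatibility: M_C·(L₁+L₂)/(3EI) = θ_0, giving M_C = 26.78 kN·m (hogging).
Span AC, ΣM about A with M_C applied at C: R_C^{AC}·3.5 = 152.1 + 26.78, so R_C^{AC} = 51.12 kN and R_A = 159.1 − 51.12 = 107.9 kN.

R_A = 107.9 kN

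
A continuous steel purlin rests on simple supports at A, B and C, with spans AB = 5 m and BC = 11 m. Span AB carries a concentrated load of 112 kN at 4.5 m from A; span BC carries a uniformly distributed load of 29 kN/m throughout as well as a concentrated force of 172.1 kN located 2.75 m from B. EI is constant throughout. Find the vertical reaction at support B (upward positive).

R_B = 543.6 kN

Take M_B as the redundant. Released structure: two simple spans AB and BC with a hinge at B.
Rotations at B on the released spans (each span's end-slope, ×1/EI):
  span AB: point load 112 at a = 4.5: Pab(L + a)/(6LEI) = 79.8/EI
  span BC: UDL 29: wL³/(24EI) = 1608/EI
  span BC: point load 172.1 at a = 2.75: Pab(L + b)/(6LEI) = 1139/EI
  relative rotation θ_0 = (79.8 + 2747)/EI = 2827/EI
A unit hogging moment at B produces rotation L₁/(3EI) + L₂/(3EI) = 5.333/EI.
Compatibility: M_B·(L₁+L₂)/(3EI) = θ_0, giving M_B = 530 kN·m (hogging).
Span AB, ΣM about A with M_B applied at B: R_B^{AB}·5 = 504 + 530, so R_B^{AB} = 206.8 kN and R_A = 112 − 206.8 = -94.81 kN.
Span BC, ΣM about C: R_B^{BC}·11 = 3174 + 530, so R_B^{BC} = 336.8 kN and R_C = 491.1 − 336.8 = 154.3 kN.
R_B = 206.8 + 336.8 = 543.6 kN.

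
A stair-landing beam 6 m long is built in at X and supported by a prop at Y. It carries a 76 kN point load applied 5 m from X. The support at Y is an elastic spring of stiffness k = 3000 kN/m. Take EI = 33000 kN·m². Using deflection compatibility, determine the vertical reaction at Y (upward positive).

Choose R_Y as the redundant. The primary structure is the cantilever fixed at X.
Free-end deflection of the primary structure under the applied loading (downward +):
  point load 76 at a = 5: Pa²(3L − a)/(6EI) = 4117/EI
Flexibility coefficient — unit upward force at Y: δ_{YY} = L³/(3EI) = 72/EI.
With EI = 33000 kN·m²: δ_0 = 0.12475 m and δ_{YY} = 0.002182 m/kN.
Compatibility — the spring shortens by R_Y/k under the reaction it provides: δ_0 − R_Y·δ_{YY} = R_Y/k. With 1/k = 0.000333 m/kN, R_Y = δ_0 / (δ_{YY} + 1/k) = 0.12475 / (0.002182 + 0.000333) = 49.6 kN.

R_Y = 49.6 kN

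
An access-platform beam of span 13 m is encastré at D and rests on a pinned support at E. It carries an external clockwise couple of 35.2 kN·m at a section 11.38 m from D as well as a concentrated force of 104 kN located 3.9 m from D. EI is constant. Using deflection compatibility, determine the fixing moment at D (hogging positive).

Release the roller at E. Primary structure: cantilever fixed at D.
Primary-structure tip deflection at E by superposition:
  clockwise couple 35.2 at a = 11.38: M₀a(2L − a)/(2EI) = 2928/EI
  point load 104 at a = 3.9: Pa²(3L − a)/(6EI) = 9254/EI
  δ_0 = 12182/EI
Flexibility coefficient — unit upward force at E: δ_{EE} = L³/(3EI) = 732.3/EI.
Compatibility at E: δ_0 − R_E·δ_{EE} = 0, so R_E = 12182/732.3 = 16.63 kN.
Moment equilibrium about D: M_D = Σ(load moments about D) − R_E·L = 440.8 − 16.63×13 = 224.6 kN·m.

M_D = 224.6 kN·m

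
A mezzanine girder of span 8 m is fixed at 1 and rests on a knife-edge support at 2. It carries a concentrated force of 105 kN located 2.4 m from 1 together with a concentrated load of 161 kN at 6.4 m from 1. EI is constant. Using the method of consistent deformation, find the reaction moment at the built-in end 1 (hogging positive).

Choose R_2 as the redundant. The primary structure is the cantilever fixed at 1.
Free-end deflection of the primary structure under the applied loading (downward +):
  point load 105 at a = 2.4: Pa²(3L − a)/(6EI) = 2177/EI
  point load 161 at a = 6.4: Pa²(3L − a)/(6EI) = 19344/EI
  δ_0 = 21521/EI
Tip deflection under a unit load at 2: L³/(3EI) = 170.7/EI.
Compatibility at 2: δ_0 − R_2·δ_{22} = 0, so R_2 = 21521/170.7 = 126.1 kN.
Moment equilibrium about 1: M_1 = Σ(load moments about 1) − R_2·L = 1282 − 126.1×8 = 273.6 kN·m.

M_1 = 273.6 kN·m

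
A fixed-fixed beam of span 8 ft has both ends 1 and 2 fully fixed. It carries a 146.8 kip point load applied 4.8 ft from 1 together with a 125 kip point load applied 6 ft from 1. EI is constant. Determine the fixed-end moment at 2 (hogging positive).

M_2 = 309.7 kip·ft

Take the two fixed-end moments M_1, M_2 as redundants; the released structure is the simple span 12.
Simple-span end rotations at 1 and 2 under the given loads:
  at 1: point load 146.8 at a = 4.8: Pab(L + b)/(6LEI) = 526.1/EI
  at 2: point load 146.8 at a = 4.8: Pab(L + a)/(6LEI) = 601.3/EI
  at 1: point load 125 at a = 6: Pab(L + b)/(6LEI) = 312.5/EI
  at 2: point load 125 at a = 6: Pab(L + a)/(6LEI) = 437.5/EI
  θ_10 = 838.6/EI,  θ_20 = 1039/EI
Flexibility coefficients: a unit moment at one end gives L/(3EI) there and L/(6EI) at the far end, so f₁₁ = f₂₂ = 2.667/EI and f₁₂ = f₂₁ = 1.333/EI.
Compatibility — zero rotation at each built-in end:
  2.667 M_1 + 1.333 M_2 = 838.6
  1.333 M_1 + 2.667 M_2 = 1039
Solving the pair gives M_1 = 159.6 kip·ft and M_2 = 309.7 kip·ft (hogging).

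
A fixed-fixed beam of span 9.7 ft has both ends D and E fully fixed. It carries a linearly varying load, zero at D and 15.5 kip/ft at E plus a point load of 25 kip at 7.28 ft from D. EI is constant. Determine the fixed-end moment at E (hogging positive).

Release both end moments; the primary structure is a simply-supported span DE with redundants M_D and M_E.
On the primary (simply-supported) span, the end slopes from the loading are:
  at D: triangular load, peak 15.5: 7w₀L³/(360EI) = 275.1/EI
  at E: triangular load, peak 15.5: w₀L³/(45EI) = 314.4/EI
  at D: point load 25 at a = 7.28: Pab(L + b)/(6LEI) = 91.72/EI
  at E: point load 25 at a = 7.28: Pab(L + a)/(6LEI) = 128.5/EI
  θ_D0 = 366.8/EI,  θ_E0 = 442.9/EI
Flexibility coefficients: a unit moment at one end gives L/(3EI) there and L/(6EI) at the far end, so f₁₁ = f₂₂ = 3.233/EI and f₁₂ = f₂₁ = 1.617/EI.
Compatibility — zero rotation at each built-in end:
  3.233 M_D + 1.617 M_E = 366.8
  1.617 M_D + 3.233 M_E = 442.9
Solving the pair gives M_D = 59.94 kip·ft and M_E = 107 kip·ft (hogging).

M_E = 107 kip·ft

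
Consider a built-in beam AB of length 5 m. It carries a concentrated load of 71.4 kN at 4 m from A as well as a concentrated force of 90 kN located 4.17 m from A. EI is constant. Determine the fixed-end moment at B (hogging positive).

M_B = 97.65 kN·m

Release both end moments; the primary structure is a simply-supported span AB with redundants M_A and M_B.
End rotations of the released simple span under the applied load (×1/EI):
  at A: point load 71.4 at a = 4: Pab(L + b)/(6LEI) = 57.12/EI
  at B: point load 71.4 at a = 4: Pab(L + a)/(6LEI) = 85.68/EI
  at A: point load 90 at a = 4.17: Pab(L + b)/(6LEI) = 60.53/EI
  at B: point load 90 at a = 4.17: Pab(L + a)/(6LEI) = 95.21/EI
  θ_A0 = 117.7/EI,  θ_B0 = 180.9/EI
Flexibility coefficients: a unit moment at one end gives L/(3EI) there and L/(6EI) at the far end, so f₁₁ = f₂₂ = 1.667/EI and f₁₂ = f₂₁ = 0.8333/EI.
Compatibility — zero rotation at each built-in end:
  1.667 M_A + 0.8333 M_B = 117.7
  0.8333 M_A + 1.667 M_B = 180.9
Solving the pair gives M_A = 21.77 kN·m and M_B = 97.65 kN·m (hogging).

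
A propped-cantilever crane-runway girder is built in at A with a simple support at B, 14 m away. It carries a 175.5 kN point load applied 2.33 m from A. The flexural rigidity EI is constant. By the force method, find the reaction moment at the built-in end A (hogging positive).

M_A = 312.5 kN·m

Release the roller at B. Primary structure: cantilever fixed at A.
Free-end deflection of the primary structure under the applied loading (downward +):
  point load 175.5 at a = 2.33: Pa²(3L − a)/(6EI) = 6299/EI
Flexibility coefficient — unit upward force at B: δ_{BB} = L³/(3EI) = 914.7/EI.
Compatibility at B: δ_0 − R_B·δ_{BB} = 0, so R_B = 6299/914.7 = 6.887 kN.
Moment equilibrium about A: M_A = Σ(load moments about A) − R_B·L = 408.9 − 6.887×14 = 312.5 kN·m.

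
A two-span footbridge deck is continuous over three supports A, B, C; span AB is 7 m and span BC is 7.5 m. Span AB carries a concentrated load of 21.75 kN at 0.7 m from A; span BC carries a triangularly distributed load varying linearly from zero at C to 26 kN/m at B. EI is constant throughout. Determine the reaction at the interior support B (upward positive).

Take M_B as the redundant. Released structure: two simple spans AB and BC with a hinge at B.
Rotations at B on the released spans (each span's end-slope, ×1/EI):
  span AB: point load 21.75 at a = 0.7: Pab(L + a)/(6LEI) = 17.58/EI
  span BC: triangular load, peak 26: w₀L³/(45EI) = 243.8/EI
  relative rotation θ_0 = (17.58 + 243.8)/EI = 261.3/EI
A unit hogging moment at B produces rotation L₁/(3EI) + L₂/(3EI) = 4.833/EI.
Compatibility: M_B·(L₁+L₂)/(3EI) = θ_0, giving M_B = 54.07 kN·m (hogging).
Span AB, ΣM about A with M_B applied at B: R_B^{AB}·7 = 15.22 + 54.07, so R_B^{AB} = 9.899 kN and R_A = 21.75 − 9.899 = 11.85 kN.
Span BC, ΣM about C: R_B^{BC}·7.5 = 487.5 + 54.07, so R_B^{BC} = 72.21 kN and R_C = 97.5 − 72.21 = 25.29 kN.
R_B = 9.899 + 72.21 = 82.11 kN.

R_B = 82.11 kN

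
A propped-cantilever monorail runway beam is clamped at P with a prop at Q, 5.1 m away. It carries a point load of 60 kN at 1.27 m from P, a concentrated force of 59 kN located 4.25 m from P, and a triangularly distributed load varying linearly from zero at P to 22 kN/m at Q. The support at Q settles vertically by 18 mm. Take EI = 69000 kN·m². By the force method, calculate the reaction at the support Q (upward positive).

Remove the prop at Q; the released (primary) structure is a cantilever built in at P.
Primary-structure tip deflection at Q by superposition:
  point load 60 at a = 1.27: Pa²(3L − a)/(6EI) = 226.3/EI
  point load 59 at a = 4.25: Pa²(3L − a)/(6EI) = 1963/EI
  triangular load, peak 22 at the free end: 11w₀L⁴/(120EI) = 1364/EI
  δ_0 = 3553/EI
Flexibility coefficient — unit upward force at Q: δ_{QQ} = L³/(3EI) = 44.22/EI.
With EI = 69000 kN·m²: δ_0 = 0.051496 m and δ_{QQ} = 0.000641 m/kN.
Compatibility — the beam at Q must follow the support down by 0.018 m: δ_0 − R_Q·δ_{QQ} = 0.018, so R_Q = (0.051496 − 0.018)/0.000641 = 52.27 kN.

R_Q = 52.27 kN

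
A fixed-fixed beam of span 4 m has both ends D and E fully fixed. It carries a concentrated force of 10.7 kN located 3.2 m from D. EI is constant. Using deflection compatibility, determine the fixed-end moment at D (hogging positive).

Release both end moments; the primary structure is a simply-supported span DE with redundants M_D and M_E.
On the primary (simply-supported) span, the end slopes from the loading are:
  at D: point load 10.7 at a = 3.2: Pab(L + b)/(6LEI) = 5.478/EI
  at E: point load 10.7 at a = 3.2: Pab(L + a)/(6LEI) = 8.218/EI
  θ_D0 = 5.478/EI,  θ_E0 = 8.218/EI
Flexibility coefficients: a unit moment at one end gives L/(3EI) there and L/(6EI) at the far end, so f₁₁ = f₂₂ = 1.333/EI and f₁₂ = f₂₁ = 0.6667/EI.
Compatibility — zero rotation at each built-in end:
  1.333 M_D + 0.6667 M_E = 5.478
  0.6667 M_D + 1.333 M_E = 8.218
Solving the pair gives M_D = 1.37 kN·m and M_E = 5.478 kN·m (hogging).

M_D = 1.37 kN·m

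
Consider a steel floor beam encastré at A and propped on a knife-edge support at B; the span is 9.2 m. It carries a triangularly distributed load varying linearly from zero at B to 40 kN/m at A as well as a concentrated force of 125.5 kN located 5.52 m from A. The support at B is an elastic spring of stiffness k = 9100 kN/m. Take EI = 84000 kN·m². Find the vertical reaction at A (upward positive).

R_A = 221.6 kN

Release the roller at B. Primary structure: cantilever fixed at A.
Free-end deflection of the primary structure under the applied loading (downward +):
  triangular load, peak 40 at the fixed end: w₀L⁴/(30EI) = 9552/EI
  point load 125.5 at a = 5.52: Pa²(3L − a)/(6EI) = 14072/EI
  δ_0 = 23624/EI
Flexibility coefficient — unit upward force at B: δ_{BB} = L³/(3EI) = 259.6/EI.
With EI = 84000 kN·m²: δ_0 = 0.28124 m and δ_{BB} = 0.00309 m/kN.
Compatibility — the spring shortens by R_B/k under the reaction it provides: δ_0 − R_B·δ_{BB} = R_B/k. With 1/k = 0.00011 m/kN, R_B = δ_0 / (δ_{BB} + 1/k) = 0.28124 / (0.00309 + 0.00011) = 87.89 kN.
Vertical equilibrium: R_A = ΣP − R_B = 309.5 − 87.89 = 221.6 kN.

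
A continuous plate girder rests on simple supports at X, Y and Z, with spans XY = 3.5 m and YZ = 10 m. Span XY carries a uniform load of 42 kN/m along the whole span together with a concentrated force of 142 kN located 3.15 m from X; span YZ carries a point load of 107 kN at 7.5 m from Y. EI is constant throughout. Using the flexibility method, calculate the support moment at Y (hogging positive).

Release continuity at Y by inserting a hinge; the redundant is the internal moment M_Y. The primary structure is two simply-supported spans XY and YZ.
Discontinuity in slope at Y on the released structure — sum the simple-span end rotations:
  span XY: UDL 42: wL³/(24EI) = 75.03/EI
  span XY: point load 142 at a = 3.15: Pab(L + a)/(6LEI) = 49.58/EI
  span YZ: point load 107 at a = 7.5: Pab(L + b)/(6LEI) = 418/EI
  relative rotation θ_0 = (124.6 + 418)/EI = 542.6/EI
A unit hogging moment at Y produces rotation L₁/(3EI) + L₂/(3EI) = 4.5/EI.
Slope continuity at Y: θ_0 = M_Y·4.5/EI, so M_Y = 542.6/4.5 = 120.6 kN·m (hogging).

M_Y = 120.6 kN·m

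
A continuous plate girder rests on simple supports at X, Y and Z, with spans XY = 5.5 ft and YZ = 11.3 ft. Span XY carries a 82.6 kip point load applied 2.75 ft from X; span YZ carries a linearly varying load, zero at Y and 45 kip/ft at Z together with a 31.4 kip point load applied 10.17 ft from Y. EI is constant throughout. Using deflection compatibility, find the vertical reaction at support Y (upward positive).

Take M_Y as the redundant. Released structure: two simple spans XY and YZ with a hinge at Y.
Discontinuity in slope at Y on the released structure — sum the simple-span end rotations:
  span XY: point load 82.6 at a = 2.75: Pab(L + a)/(6LEI) = 156.2/EI
  span YZ: triangular load, peak 45: 7w₀L³/(360EI) = 1263/EI
  span YZ: point load 31.4 at a = 10.17: Pab(L + b)/(6LEI) = 66.16/EI
  relative rotation θ_0 = (156.2 + 1329)/EI = 1485/EI
A unit hogging moment at Y produces rotation L₁/(3EI) + L₂/(3EI) = 5.6/EI.
Compatibility: M_Y·(L₁+L₂)/(3EI) = θ_0, giving M_Y = 265.2 kip·ft (hogging).
Span XY, ΣM about X with M_Y applied at Y: R_Y^{XY}·5.5 = 227.2 + 265.2, so R_Y^{XY} = 89.51 kip and R_X = 82.6 − 89.51 = -6.91 kip.
Span YZ, ΣM about Z: R_Y^{YZ}·11.3 = 993.2 + 265.2, so R_Y^{YZ} = 111.4 kip and R_Z = 285.6 − 111.4 = 174.3 kip.
R_Y = 89.51 + 111.4 = 200.9 kip.

R_Y = 200.9 kip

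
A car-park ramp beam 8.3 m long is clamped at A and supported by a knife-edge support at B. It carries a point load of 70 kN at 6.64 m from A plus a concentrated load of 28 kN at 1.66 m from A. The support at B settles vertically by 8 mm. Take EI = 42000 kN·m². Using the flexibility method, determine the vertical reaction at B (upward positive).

R_B = 49.09 kN

Take the reaction at B as the redundant and release it; the primary structure is a cantilever fixed at A.
Deflection at B on the released cantilever, summing each load's contribution:
  point load 70 at a = 6.64: Pa²(3L − a)/(6EI) = 9393/EI
  point load 28 at a = 1.66: Pa²(3L − a)/(6EI) = 298.9/EI
  δ_0 = 9691/EI
Flexibility coefficient — unit upward force at B: δ_{BB} = L³/(3EI) = 190.6/EI.
With EI = 42000 kN·m²: δ_0 = 0.23075 m and δ_{BB} = 0.004538 m/kN.
Compatibility — the beam at B must follow the support down by 0.008 m: δ_0 − R_B·δ_{BB} = 0.008, so R_B = (0.23075 − 0.008)/0.004538 = 49.09 kN.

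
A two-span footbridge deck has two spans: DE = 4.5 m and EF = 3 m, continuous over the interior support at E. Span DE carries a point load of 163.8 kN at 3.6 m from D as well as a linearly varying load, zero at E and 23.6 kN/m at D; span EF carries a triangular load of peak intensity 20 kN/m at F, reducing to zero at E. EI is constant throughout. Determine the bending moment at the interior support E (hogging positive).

M_E = 84.61 kN·m

Release continuity at E by inserting a hinge; the redundant is the internal moment M_E. The primary structure is two simply-supported spans DE and EF.
Rotations at E on the released spans (each span's end-slope, ×1/EI):
  span DE: point load 163.8 at a = 3.6: Pab(L + a)/(6LEI) = 159.2/EI
  span DE: triangular load, peak 23.6: 7w₀L³/(360EI) = 41.82/EI
  span EF: triangular load, peak 20: 7w₀L³/(360EI) = 10.5/EI
  relative rotation θ_0 = (201 + 10.5)/EI = 211.5/EI
A unit hogging moment at E produces rotation L₁/(3EI) + L₂/(3EI) = 2.5/EI.
Compatibility: M_E·(L₁+L₂)/(3EI) = θ_0, giving M_E = 84.61 kN·m (hogging).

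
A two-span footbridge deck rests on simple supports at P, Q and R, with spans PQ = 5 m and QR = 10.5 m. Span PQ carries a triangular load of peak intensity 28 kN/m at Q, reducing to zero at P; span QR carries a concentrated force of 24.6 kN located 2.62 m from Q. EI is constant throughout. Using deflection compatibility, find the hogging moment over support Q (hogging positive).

Take M_Q as the redundant. Released structure: two simple spans PQ and QR with a hinge at Q.
Discontinuity in slope at Q on the released structure — sum the simple-span end rotations:
  span PQ: triangular load, peak 28: w₀L³/(45EI) = 77.78/EI
  span QR: point load 24.6 at a = 2.62: Pab(L + b)/(6LEI) = 148.2/EI
  relative rotation θ_0 = (77.78 + 148.2)/EI = 226/EI
A unit hogging moment at Q produces rotation L₁/(3EI) + L₂/(3EI) = 5.167/EI.
Compatibility: M_Q·(L₁+L₂)/(3EI) = θ_0, giving M_Q = 43.73 kN·m (hogging).

M_Q = 43.73 kN·m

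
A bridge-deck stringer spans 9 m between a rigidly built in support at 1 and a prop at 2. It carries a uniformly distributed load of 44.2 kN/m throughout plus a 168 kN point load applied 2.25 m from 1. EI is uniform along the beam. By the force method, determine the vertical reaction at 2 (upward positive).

R_2 = 163.6 kN

Remove the prop at 2; the released (primary) structure is a cantilever built in at 1.
Deflection at 2 on the released cantilever, summing each load's contribution:
  UDL 44.2: wL⁴/(8EI) = 36250/EI
  point load 168 at a = 2.25: Pa²(3L − a)/(6EI) = 3508/EI
  δ_0 = 39758/EI
Tip deflection under a unit load at 2: L³/(3EI) = 243/EI.
Compatibility at 2: δ_0 − R_2·δ_{22} = 0, so R_2 = 39758/243 = 163.6 kN.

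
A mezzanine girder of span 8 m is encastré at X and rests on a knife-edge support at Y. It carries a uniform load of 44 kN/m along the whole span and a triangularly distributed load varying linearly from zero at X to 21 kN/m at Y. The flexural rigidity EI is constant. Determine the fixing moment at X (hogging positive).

Remove the prop at Y; the released (primary) structure is a cantilever built in at X.
Primary-structure tip deflection at Y by superposition:
  UDL 44: wL⁴/(8EI) = 22528/EI
  triangular load, peak 21 at the free end: 11w₀L⁴/(120EI) = 7885/EI
  δ_0 = 30413/EI
Tip deflection under a unit load at Y: L³/(3EI) = 170.7/EI.
Compatibility at Y: δ_0 − R_Y·δ_{YY} = 0, so R_Y = 30413/170.7 = 178.2 kN.
Moment equilibrium about X: M_X = Σ(load moments about X) − R_Y·L = 1856 − 178.2×8 = 430.4 kN·m.

M_X = 430.4 kN·m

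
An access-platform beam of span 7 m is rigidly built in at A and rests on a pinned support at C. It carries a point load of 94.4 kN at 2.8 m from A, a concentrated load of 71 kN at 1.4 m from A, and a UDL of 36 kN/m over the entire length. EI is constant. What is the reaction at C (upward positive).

Choose R_C as the redundant. The primary structure is the cantilever fixed at A.
Primary-structure tip deflection at C by superposition:
  point load 94.4 at a = 2.8: Pa²(3L − a)/(6EI) = 2245/EI
  point load 71 at a = 1.4: Pa²(3L − a)/(6EI) = 454.6/EI
  UDL 36: wL⁴/(8EI) = 10804/EI
  δ_0 = 13504/EI
Tip deflection under a unit load at C: L³/(3EI) = 114.3/EI.
The prop prevents deflection at C: R_C = δ_0/δ_{CC} = 13504/114.3 = 118.1 kN.

R_C = 118.1 kN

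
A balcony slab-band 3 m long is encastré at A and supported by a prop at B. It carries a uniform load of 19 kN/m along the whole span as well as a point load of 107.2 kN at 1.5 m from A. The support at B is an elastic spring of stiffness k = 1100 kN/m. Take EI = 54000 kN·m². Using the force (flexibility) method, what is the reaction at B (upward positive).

R_B = 8.502 kN

Take the reaction at B as the redundant and release it; the primary structure is a cantilever fixed at A.
Downward deflection at the released point B due to the loads:
  UDL 19: wL⁴/(8EI) = 192.4/EI
  point load 107.2 at a = 1.5: Pa²(3L − a)/(6EI) = 301.5/EI
  δ_0 = 493.9/EI
Tip deflection under a unit load at B: L³/(3EI) = 9/EI.
With EI = 54000 kN·m²: δ_0 = 0.009146 m and δ_{BB} = 0.000167 m/kN.
Compatibility — the spring shortens by R_B/k under the reaction it provides: δ_0 − R_B·δ_{BB} = R_B/k. With 1/k = 0.000909 m/kN, R_B = δ_0 / (δ_{BB} + 1/k) = 0.009146 / (0.000167 + 0.000909) = 8.502 kN.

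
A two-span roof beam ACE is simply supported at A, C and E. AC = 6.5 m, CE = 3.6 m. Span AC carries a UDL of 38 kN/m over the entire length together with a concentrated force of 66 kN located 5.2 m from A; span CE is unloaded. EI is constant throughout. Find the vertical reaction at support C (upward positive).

Release continuity at C by inserting a hinge; the redundant is the internal moment M_C. The primary structure is two simply-supported spans AC and CE.
End slopes at the hinge C, treating each span as simply supported:
  span AC: UDL 38: wL³/(24EI) = 434.8/EI
  span AC: point load 66 at a = 5.2: Pab(L + a)/(6LEI) = 133.8/EI
  relative rotation θ_0 = (568.7 + 0)/EI = 568.7/EI
A unit hogging moment at C produces rotation L₁/(3EI) + L₂/(3EI) = 3.367/EI.
Compatibility: M_C·(L₁+L₂)/(3EI) = θ_0, giving M_C = 168.9 kN·m (hogging).
Span AC, ΣM about A with M_C applied at C: R_C^{AC}·6.5 = 1146 + 168.9, so R_C^{AC} = 202.3 kN and R_A = 313 − 202.3 = 110.7 kN.
Span CE, ΣM about E: R_C^{CE}·3.6 = 0 + 168.9, so R_C^{CE} = 46.92 kN and R_E = 0 − 46.92 = -46.92 kN.
R_C = 202.3 + 46.92 = 249.2 kN.

R_C = 249.2 kN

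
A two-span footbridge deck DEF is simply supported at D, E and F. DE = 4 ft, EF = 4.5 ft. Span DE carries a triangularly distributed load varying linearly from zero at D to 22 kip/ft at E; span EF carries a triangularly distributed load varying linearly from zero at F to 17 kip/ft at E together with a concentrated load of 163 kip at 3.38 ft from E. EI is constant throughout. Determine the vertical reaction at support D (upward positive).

R_D = -2.464 kip

Insert a hinge at E; M_E is the redundant, and each span becomes simply supported.
Discontinuity in slope at E on the released structure — sum the simple-span end rotations:
  span DE: triangular load, peak 22: w₀L³/(45EI) = 31.29/EI
  span EF: triangular load, peak 17: w₀L³/(45EI) = 34.42/EI
  span EF: point load 163 at a = 3.38: Pab(L + b)/(6LEI) = 128.4/EI
  relative rotation θ_0 = (31.29 + 162.9)/EI = 194.2/EI
A unit hogging moment at E produces rotation L₁/(3EI) + L₂/(3EI) = 2.833/EI.
Slope continuity at E: θ_0 = M_E·2.833/EI, so M_E = 194.2/2.833 = 68.52 kip·ft (hogging).
Span DE, ΣM about D with M_E applied at E: R_E^{DE}·4 = 117.3 + 68.52, so R_E^{DE} = 46.46 kip and R_D = 44 − 46.46 = -2.464 kip.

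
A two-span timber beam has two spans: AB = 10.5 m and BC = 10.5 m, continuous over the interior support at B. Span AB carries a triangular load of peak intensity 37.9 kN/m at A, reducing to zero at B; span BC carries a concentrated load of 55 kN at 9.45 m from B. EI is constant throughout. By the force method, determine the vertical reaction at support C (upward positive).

R_C = 36.53 kN

Release continuity at B by inserting a hinge; the redundant is the internal moment M_B. The primary structure is two simply-supported spans AB and BC.
Rotations at B on the released spans (each span's end-slope, ×1/EI):
  span AB: triangular load, peak 37.9: 7w₀L³/(360EI) = 853.1/EI
  span BC: point load 55 at a = 9.45: Pab(L + b)/(6LEI) = 100.1/EI
  relative rotation θ_0 = (853.1 + 100.1)/EI = 953.2/EI
A unit hogging moment at B produces rotation L₁/(3EI) + L₂/(3EI) = 7/EI.
Compatibility: M_B·(L₁+L₂)/(3EI) = θ_0, giving M_B = 136.2 kN·m (hogging).
Span BC, ΣM about C: R_B^{BC}·10.5 = 57.75 + 136.2, so R_B^{BC} = 18.47 kN and R_C = 55 − 18.47 = 36.53 kN.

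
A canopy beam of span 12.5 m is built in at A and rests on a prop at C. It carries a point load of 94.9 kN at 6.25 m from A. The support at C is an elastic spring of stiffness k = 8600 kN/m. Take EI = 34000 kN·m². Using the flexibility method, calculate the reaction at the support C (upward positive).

Choose R_C as the redundant. The primary structure is the cantilever fixed at A.
Downward deflection at the released point C due to the loads:
  point load 94.9 at a = 6.25: Pa²(3L − a)/(6EI) = 19307/EI
Flexibility coefficient — unit upward force at C: δ_{CC} = L³/(3EI) = 651/EI.
With EI = 34000 kN·m²: δ_0 = 0.56787 m and δ_{CC} = 0.019148 m/kN.
Compatibility — the spring shortens by R_C/k under the reaction it provides: δ_0 − R_C·δ_{CC} = R_C/k. With 1/k = 0.000116 m/kN, R_C = δ_0 / (δ_{CC} + 1/k) = 0.56787 / (0.019148 + 0.000116) = 29.48 kN.

R_C = 29.48 kN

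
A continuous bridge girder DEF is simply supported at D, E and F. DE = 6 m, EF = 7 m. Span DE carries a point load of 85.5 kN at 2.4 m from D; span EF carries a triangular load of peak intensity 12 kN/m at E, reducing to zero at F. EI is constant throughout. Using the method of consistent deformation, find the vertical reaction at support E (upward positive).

Insert a hinge at E; M_E is the redundant, and each span becomes simply supported.
Discontinuity in slope at E on the released structure — sum the simple-span end rotations:
  span DE: point load 85.5 at a = 2.4: Pab(L + a)/(6LEI) = 172.4/EI
  span EF: triangular load, peak 12: w₀L³/(45EI) = 91.47/EI
  relative rotation θ_0 = (172.4 + 91.47)/EI = 263.8/EI
A unit hogging moment at E produces rotation L₁/(3EI) + L₂/(3EI) = 4.333/EI.
Slope continuity at E: θ_0 = M_E·4.333/EI, so M_E = 263.8/4.333 = 60.88 kN·m (hogging).
Span DE, ΣM about D with M_E applied at E: R_E^{DE}·6 = 205.2 + 60.88, so R_E^{DE} = 44.35 kN and R_D = 85.5 − 44.35 = 41.15 kN.
Span EF, ΣM about F: R_E^{EF}·7 = 196 + 60.88, so R_E^{EF} = 36.7 kN and R_F = 42 − 36.7 = 5.302 kN.
R_E = 44.35 + 36.7 = 81.05 kN.

R_E = 81.05 kN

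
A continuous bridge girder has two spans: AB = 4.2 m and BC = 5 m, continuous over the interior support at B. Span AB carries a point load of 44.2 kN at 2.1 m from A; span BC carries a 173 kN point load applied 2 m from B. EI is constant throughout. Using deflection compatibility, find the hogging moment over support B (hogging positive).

Take M_B as the redundant. Released structure: two simple spans AB and BC with a hinge at B.
End slopes at the hinge B, treating each span as simply supported:
  span AB: point load 44.2 at a = 2.1: Pab(L + a)/(6LEI) = 48.73/EI
  span BC: point load 173 at a = 2: Pab(L + b)/(6LEI) = 276.8/EI
  relative rotation θ_0 = (48.73 + 276.8)/EI = 325.5/EI
A unit hogging moment at B produces rotation L₁/(3EI) + L₂/(3EI) = 3.067/EI.
Slope continuity at B: θ_0 = M_B·3.067/EI, so M_B = 325.5/3.067 = 106.2 kN·m (hogging).

M_B = 106.2 kN·m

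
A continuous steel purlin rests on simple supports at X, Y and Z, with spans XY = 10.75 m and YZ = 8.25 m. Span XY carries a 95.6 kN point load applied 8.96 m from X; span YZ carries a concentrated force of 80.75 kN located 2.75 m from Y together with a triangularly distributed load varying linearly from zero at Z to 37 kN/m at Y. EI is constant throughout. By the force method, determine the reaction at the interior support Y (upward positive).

Release continuity at Y by inserting a hinge; the redundant is the internal moment M_Y. The primary structure is two simply-supported spans XY and YZ.
Discontinuity in slope at Y on the released structure — sum the simple-span end rotations:
  span XY: point load 95.6 at a = 8.96: Pab(L + a)/(6LEI) = 468.5/EI
  span YZ: point load 80.75 at a = 2.75: Pab(L + b)/(6LEI) = 339.3/EI
  span YZ: triangular load, peak 37: w₀L³/(45EI) = 461.7/EI
  relative rotation θ_0 = (468.5 + 801)/EI = 1269/EI
A unit hogging moment at Y produces rotation L₁/(3EI) + L₂/(3EI) = 6.333/EI.
Slope continuity at Y: θ_0 = M_Y·6.333/EI, so M_Y = 1269/6.333 = 200.4 kN·m (hogging).
Span XY, ΣM about X with M_Y applied at Y: R_Y^{XY}·10.75 = 856.6 + 200.4, so R_Y^{XY} = 98.33 kN and R_X = 95.6 − 98.33 = -2.728 kN.
Span YZ, ΣM about Z: R_Y^{YZ}·8.25 = 1284 + 200.4, so R_Y^{YZ} = 179.9 kN and R_Z = 233.4 − 179.9 = 53.5 kN.
R_Y = 98.33 + 179.9 = 278.2 kN.

R_Y = 278.2 kN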